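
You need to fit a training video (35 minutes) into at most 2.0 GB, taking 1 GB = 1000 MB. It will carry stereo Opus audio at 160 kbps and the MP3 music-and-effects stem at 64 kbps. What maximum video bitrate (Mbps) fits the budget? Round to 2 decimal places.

Budget: 2.0 GB = 16000.0 Mb.
35 min = 2100 s
Total bitrate budget: 16000.0 Mb / 2100 s = 7.619 Mbps.
Audio total: 160 + 64 = 224 kbps = 0.224 Mbps.
Video: 7.619 − 0.224 = 7.395 Mbps.

7.40 Mbps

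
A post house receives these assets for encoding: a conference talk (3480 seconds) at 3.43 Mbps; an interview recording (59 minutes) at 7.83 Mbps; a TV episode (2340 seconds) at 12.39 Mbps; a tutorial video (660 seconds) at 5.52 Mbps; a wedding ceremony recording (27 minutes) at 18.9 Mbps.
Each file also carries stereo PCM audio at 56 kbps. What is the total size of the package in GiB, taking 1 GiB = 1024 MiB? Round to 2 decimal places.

Audio: 56 kbps = 0.056 Mbps.
conference talk: 3.486 Mbps × 3480 s = 12131.3 Mb
interview recording: 7.886 Mbps × 3540 s = 27916.4 Mb
TV episode: 12.446 Mbps × 2340 s = 29123.6 Mb
tutorial video: 5.576 Mbps × 660 s = 3680.2 Mb
wedding ceremony recording: 18.956 Mbps × 1620 s = 30708.7 Mb
Total: 103560.2 Mb = 12945.0 MB.
= 12.06 GiB.

12.06 GiB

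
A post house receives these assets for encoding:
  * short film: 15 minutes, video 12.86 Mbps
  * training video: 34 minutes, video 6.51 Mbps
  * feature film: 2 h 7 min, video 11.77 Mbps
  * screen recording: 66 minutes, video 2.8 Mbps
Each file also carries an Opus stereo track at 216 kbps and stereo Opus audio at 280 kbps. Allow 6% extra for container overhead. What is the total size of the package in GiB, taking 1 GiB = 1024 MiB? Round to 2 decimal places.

16.39 GiB

Audio total: 216 + 280 = 496 kbps = 0.496 Mbps.
short film: 13.356 Mbps × 900 s × 1.06 = 12741.6 Mb
training video: 7.006 Mbps × 2040 s × 1.06 = 15149.8 Mb
feature film: 12.266 Mbps × 7620 s × 1.06 = 99074.9 Mb
screen recording: 3.296 Mbps × 3960 s × 1.06 = 13835.3 Mb
Total: 140801.6 Mb = 17600.2 MB.
= 16.39 GiB.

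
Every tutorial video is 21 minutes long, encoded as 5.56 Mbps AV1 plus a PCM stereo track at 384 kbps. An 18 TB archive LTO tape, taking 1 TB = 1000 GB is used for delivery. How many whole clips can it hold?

19227

21 min = 1260 s
Audio: 384 kbps = 0.384 Mbps.
Total bitrate: 5.944 Mbps.
Per item: 5.944 Mbps × 1260 s = 7,489 Mb = 936.2 MB.
Capacity: 18 TB = 144,000,000 Mb; 19227.07 items → 19227 complete.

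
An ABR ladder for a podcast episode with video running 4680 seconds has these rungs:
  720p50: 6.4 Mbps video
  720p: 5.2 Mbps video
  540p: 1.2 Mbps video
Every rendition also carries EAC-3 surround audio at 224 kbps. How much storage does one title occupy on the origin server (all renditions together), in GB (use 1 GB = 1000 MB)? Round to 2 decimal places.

Audio: 224 kbps = 0.224 Mbps.
Sum of rendition bitrates: (6.4+0.224) + (5.2+0.224) + (1.2+0.224) = 13.472 Mbps.
× 4680 s = 63,049 Mb = 7,881 MB = 7.881 GB.

7.88 GB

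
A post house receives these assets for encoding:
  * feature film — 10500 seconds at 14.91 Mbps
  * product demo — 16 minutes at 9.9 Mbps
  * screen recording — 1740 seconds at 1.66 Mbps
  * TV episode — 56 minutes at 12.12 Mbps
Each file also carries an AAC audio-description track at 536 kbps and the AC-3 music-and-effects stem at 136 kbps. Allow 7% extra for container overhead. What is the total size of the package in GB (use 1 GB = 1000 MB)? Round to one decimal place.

Audio total: 536 + 136 = 672 kbps = 0.672 Mbps.
feature film: 15.582 Mbps × 10500 s × 1.07 = 175063.8 Mb
product demo: 10.572 Mbps × 960 s × 1.07 = 10859.6 Mb
screen recording: 2.332 Mbps × 1740 s × 1.07 = 4341.7 Mb
TV episode: 12.792 Mbps × 3360 s × 1.07 = 45989.8 Mb
Total: 236254.8 Mb = 29531.9 MB.
= 29.53 GB.

29.5 GB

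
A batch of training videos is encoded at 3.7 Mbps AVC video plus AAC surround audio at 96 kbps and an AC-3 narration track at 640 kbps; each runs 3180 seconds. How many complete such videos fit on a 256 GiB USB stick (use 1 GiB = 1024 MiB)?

Audio total: 96 + 640 = 736 kbps = 0.736 Mbps.
Total bitrate: 4.436 Mbps.
Per item: 4.436 Mbps × 3180 s = 14,106 Mb = 1,763 MB.
Capacity: 256 GiB = 2,199,023 Mb; 155.89 items → 155 complete.

155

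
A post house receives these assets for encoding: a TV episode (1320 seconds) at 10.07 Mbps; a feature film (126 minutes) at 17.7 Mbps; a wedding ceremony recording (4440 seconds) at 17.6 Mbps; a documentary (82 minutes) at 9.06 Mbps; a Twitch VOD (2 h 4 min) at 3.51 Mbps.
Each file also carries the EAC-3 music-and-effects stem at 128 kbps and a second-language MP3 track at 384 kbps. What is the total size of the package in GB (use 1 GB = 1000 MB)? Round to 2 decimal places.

Audio total: 128 + 384 = 512 kbps = 0.512 Mbps.
TV episode: 10.582 Mbps × 1320 s = 13968.2 Mb
feature film: 18.212 Mbps × 7560 s = 137682.7 Mb
wedding ceremony recording: 18.112 Mbps × 4440 s = 80417.3 Mb
documentary: 9.572 Mbps × 4920 s = 47094.2 Mb
Twitch VOD: 4.022 Mbps × 7440 s = 29923.7 Mb
Total: 309086.2 Mb = 38635.8 MB.
= 38.64 GB.

38.64 GB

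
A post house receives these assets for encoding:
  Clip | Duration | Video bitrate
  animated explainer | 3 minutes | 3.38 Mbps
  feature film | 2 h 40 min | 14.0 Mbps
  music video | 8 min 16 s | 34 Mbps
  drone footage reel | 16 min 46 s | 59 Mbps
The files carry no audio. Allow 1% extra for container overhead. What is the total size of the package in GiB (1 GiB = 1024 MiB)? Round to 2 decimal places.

animated explainer: 3.380 Mbps × 180 s × 1.01 = 614.5 Mb
feature film: 14.000 Mbps × 9600 s × 1.01 = 135744.0 Mb
music video: 34.000 Mbps × 496 s × 1.01 = 17032.6 Mb
drone footage reel: 59.000 Mbps × 1006 s × 1.01 = 59947.5 Mb
Total: 213338.7 Mb = 26667.3 MB.
= 24.84 GiB.

24.84 GiB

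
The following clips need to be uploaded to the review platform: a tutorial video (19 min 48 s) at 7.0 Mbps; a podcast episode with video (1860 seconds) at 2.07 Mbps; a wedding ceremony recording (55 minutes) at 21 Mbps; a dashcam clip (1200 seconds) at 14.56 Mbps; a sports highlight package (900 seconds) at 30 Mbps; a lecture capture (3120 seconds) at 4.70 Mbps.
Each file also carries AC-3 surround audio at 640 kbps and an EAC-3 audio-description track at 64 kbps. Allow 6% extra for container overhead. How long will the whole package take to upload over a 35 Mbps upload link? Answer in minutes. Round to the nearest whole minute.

75 minutes

Audio total: 640 + 64 = 704 kbps = 0.704 Mbps.
tutorial video: 7.704 Mbps × 1188 s × 1.06 = 9701.5 Mb
podcast episode with video: 2.774 Mbps × 1860 s × 1.06 = 5469.2 Mb
wedding ceremony recording: 21.704 Mbps × 3300 s × 1.06 = 75920.6 Mb
dashcam clip: 15.264 Mbps × 1200 s × 1.06 = 19415.8 Mb
sports highlight package: 30.704 Mbps × 900 s × 1.06 = 29291.6 Mb
lecture capture: 5.404 Mbps × 3120 s × 1.06 = 17872.1 Mb
Total: 157670.8 Mb = 19708.9 MB.
At 35 Mbps: 157670.8 / 35 = 4505 s ≈ 75.1 minutes.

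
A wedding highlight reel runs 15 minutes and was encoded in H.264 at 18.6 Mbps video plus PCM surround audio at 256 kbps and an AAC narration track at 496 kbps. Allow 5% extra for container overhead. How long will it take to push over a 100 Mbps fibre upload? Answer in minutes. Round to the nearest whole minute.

15 min = 900 s
Audio total: 256 + 496 = 752 kbps = 0.752 Mbps.
Total bitrate: 19.352 Mbps.
File: 19.352 Mbps × 900 s = 17416.8 Mb.
With 5% container overhead: ×1.05. → 18287.6 Mb.
At 100 Mbps: 18287.6 / 100 = 182.9 s ≈ 3.05 minutes.

3 minutes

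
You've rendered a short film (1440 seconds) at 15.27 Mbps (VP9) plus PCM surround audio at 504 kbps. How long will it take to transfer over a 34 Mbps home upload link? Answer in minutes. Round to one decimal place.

Audio: 504 kbps = 0.504 Mbps.
Total bitrate: 15.774 Mbps.
File: 15.774 Mbps × 1440 s = 22714.6 Mb.
At 34 Mbps: 22714.6 / 34 = 668.1 s ≈ 11.1 minutes.

11.1 minutes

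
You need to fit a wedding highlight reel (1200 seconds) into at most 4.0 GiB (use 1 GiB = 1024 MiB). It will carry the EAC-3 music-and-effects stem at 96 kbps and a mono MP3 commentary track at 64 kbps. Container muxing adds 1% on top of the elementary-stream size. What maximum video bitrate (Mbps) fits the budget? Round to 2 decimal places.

28.19 Mbps

Budget: 4.0 GiB = 34359.7 Mb.
Stream payload after overhead: 34359.7 / 1.01 = 34019.5 Mb.
Total bitrate budget: 34019.5 Mb / 1200 s = 28.350 Mbps.
Audio total: 96 + 64 = 160 kbps = 0.160 Mbps.
Video: 28.350 − 0.160 = 28.190 Mbps.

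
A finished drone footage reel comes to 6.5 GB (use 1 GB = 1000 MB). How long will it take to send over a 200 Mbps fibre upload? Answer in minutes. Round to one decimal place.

4.3 minutes

File: 6.5 GB = 52000.0 Mb.
At 200 Mbps: 52000.0 / 200 = 260.0 s ≈ 4.33 minutes.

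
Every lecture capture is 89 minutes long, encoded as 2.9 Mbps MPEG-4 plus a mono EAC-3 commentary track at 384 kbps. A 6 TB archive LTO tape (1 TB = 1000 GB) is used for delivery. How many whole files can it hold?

89 min = 5340 s
Audio: 384 kbps = 0.384 Mbps.
Total bitrate: 3.284 Mbps.
Per item: 3.284 Mbps × 5340 s = 17,537 Mb = 2,192 MB.
Capacity: 6 TB = 48,000,000 Mb; 2737.14 items → 2737 complete.

2737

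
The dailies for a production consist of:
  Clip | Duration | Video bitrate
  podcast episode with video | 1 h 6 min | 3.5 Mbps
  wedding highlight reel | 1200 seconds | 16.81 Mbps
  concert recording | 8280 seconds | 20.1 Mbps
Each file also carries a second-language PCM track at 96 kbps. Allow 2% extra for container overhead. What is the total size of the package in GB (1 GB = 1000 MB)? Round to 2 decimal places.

25.72 GB

Audio: 96 kbps = 0.096 Mbps.
podcast episode with video: 3.596 Mbps × 3960 s × 1.02 = 14525.0 Mb
wedding highlight reel: 16.906 Mbps × 1200 s × 1.02 = 20692.9 Mb
concert recording: 20.196 Mbps × 8280 s × 1.02 = 170567.3 Mb
Total: 205785.2 Mb = 25723.2 MB.
= 25.72 GB.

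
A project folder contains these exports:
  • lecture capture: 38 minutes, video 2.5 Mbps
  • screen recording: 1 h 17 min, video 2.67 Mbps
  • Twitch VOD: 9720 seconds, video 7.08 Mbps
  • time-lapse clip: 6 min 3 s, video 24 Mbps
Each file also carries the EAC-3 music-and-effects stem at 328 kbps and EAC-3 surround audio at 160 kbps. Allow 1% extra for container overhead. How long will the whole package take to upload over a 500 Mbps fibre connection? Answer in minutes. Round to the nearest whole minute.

Audio total: 328 + 160 = 488 kbps = 0.488 Mbps.
lecture capture: 2.988 Mbps × 2280 s × 1.01 = 6880.8 Mb
screen recording: 3.158 Mbps × 4620 s × 1.01 = 14735.9 Mb
Twitch VOD: 7.568 Mbps × 9720 s × 1.01 = 74296.6 Mb
time-lapse clip: 24.488 Mbps × 363 s × 1.01 = 8978.0 Mb
Total: 104891.2 Mb = 13111.4 MB.
At 500 Mbps: 104891.2 / 500 = 210 s ≈ 3.5 minutes.

3 minutes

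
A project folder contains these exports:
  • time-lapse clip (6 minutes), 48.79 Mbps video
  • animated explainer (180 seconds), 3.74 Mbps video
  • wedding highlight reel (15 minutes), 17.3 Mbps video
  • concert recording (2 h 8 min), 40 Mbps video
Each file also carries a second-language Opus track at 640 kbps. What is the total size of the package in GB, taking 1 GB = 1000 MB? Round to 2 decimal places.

43.36 GB

Audio: 640 kbps = 0.640 Mbps.
time-lapse clip: 49.430 Mbps × 360 s = 17794.8 Mb
animated explainer: 4.380 Mbps × 180 s = 788.4 Mb
wedding highlight reel: 17.940 Mbps × 900 s = 16146.0 Mb
concert recording: 40.640 Mbps × 7680 s = 312115.2 Mb
Total: 346844.4 Mb = 43355.6 MB.
= 43.36 GB.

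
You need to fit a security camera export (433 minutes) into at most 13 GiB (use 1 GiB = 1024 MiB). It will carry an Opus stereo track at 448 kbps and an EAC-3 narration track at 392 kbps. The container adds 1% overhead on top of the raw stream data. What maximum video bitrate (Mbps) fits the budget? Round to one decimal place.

3.4 Mbps

Budget: 13 GiB = 111669.1 Mb.
Stream payload after overhead: 111669.1 / 1.01 = 110563.5 Mb.
433 min = 25980 s
Total bitrate budget: 110563.5 Mb / 25980 s = 4.256 Mbps.
Audio total: 448 + 392 = 840 kbps = 0.840 Mbps.
Video: 4.256 − 0.840 = 3.416 Mbps.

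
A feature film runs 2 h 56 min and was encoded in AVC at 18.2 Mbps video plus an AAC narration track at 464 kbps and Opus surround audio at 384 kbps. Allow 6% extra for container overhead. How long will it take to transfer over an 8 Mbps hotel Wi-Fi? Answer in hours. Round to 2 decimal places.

7.40 hours

2 h 56 min = 176 min = 10560 s
Audio total: 464 + 384 = 848 kbps = 0.848 Mbps.
Total bitrate: 19.048 Mbps.
File: 19.048 Mbps × 10560 s = 201146.9 Mb.
With 6% container overhead: ×1.06. → 213215.7 Mb.
At 8 Mbps: 213215.7 / 8 = 26652.0 s ≈ 7.4 hours.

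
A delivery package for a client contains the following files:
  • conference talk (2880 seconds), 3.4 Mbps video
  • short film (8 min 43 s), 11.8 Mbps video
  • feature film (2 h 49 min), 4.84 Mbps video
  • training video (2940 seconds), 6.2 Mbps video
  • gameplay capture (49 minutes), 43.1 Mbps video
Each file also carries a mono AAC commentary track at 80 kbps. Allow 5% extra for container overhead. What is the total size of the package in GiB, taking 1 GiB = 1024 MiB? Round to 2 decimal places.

Audio: 80 kbps = 0.080 Mbps.
conference talk: 3.480 Mbps × 2880 s × 1.05 = 10523.5 Mb
short film: 11.880 Mbps × 523 s × 1.05 = 6523.9 Mb
feature film: 4.920 Mbps × 10140 s × 1.05 = 52383.2 Mb
training video: 6.280 Mbps × 2940 s × 1.05 = 19386.4 Mb
gameplay capture: 43.180 Mbps × 2940 s × 1.05 = 133296.7 Mb
Total: 222113.7 Mb = 27764.2 MB.
= 25.86 GiB.

25.86 GiB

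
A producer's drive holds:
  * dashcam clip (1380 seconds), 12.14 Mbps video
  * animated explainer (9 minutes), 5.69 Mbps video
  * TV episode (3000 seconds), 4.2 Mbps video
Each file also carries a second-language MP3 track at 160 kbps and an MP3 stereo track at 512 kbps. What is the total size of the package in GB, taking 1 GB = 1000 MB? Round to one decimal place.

Audio total: 160 + 512 = 672 kbps = 0.672 Mbps.
dashcam clip: 12.812 Mbps × 1380 s = 17680.6 Mb
animated explainer: 6.362 Mbps × 540 s = 3435.5 Mb
TV episode: 4.872 Mbps × 3000 s = 14616.0 Mb
Total: 35732.0 Mb = 4466.5 MB.
= 4.467 GB.

4.5 GB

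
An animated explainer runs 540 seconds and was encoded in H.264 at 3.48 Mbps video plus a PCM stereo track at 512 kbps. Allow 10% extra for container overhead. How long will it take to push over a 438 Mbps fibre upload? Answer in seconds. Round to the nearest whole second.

Audio: 512 kbps = 0.512 Mbps.
Total bitrate: 3.992 Mbps.
File: 3.992 Mbps × 540 s = 2155.7 Mb.
With 10% container overhead: ×1.10. → 2371.2 Mb.
At 438 Mbps: 2371.2 / 438 = 5.4 s ≈ 5.41 seconds.

5 seconds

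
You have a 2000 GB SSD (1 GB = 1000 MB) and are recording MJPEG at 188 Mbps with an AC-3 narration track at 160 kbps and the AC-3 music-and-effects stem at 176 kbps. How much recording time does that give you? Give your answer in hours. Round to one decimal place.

23.6 hours

Audio total: 160 + 176 = 336 kbps = 0.336 Mbps.
Total bitrate: 188 + 0.336 = 188.336 Mbps.
Capacity: 2000 GB = 16,000,000 Mb.
Recording time: 16,000,000 / 188.336 = 84,955 s ≈ 23.6 hours.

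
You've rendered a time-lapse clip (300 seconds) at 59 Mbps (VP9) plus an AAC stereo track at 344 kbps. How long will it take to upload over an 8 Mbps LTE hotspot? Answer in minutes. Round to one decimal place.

37.1 minutes

Audio: 344 kbps = 0.344 Mbps.
Total bitrate: 59.344 Mbps.
File: 59.344 Mbps × 300 s = 17803.2 Mb.
At 8 Mbps: 17803.2 / 8 = 2225.4 s ≈ 37.1 minutes.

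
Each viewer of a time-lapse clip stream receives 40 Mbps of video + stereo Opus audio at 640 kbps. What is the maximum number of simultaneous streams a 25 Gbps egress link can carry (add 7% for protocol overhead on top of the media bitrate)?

Audio: 640 kbps = 0.640 Mbps.
Per-viewer media rate: 40.640 Mbps.
On the wire with 7% overhead: 43.485 Mbps.
25 Gbps = 25,000 Mbps; 25,000 / 43.485 = 574.91 → 574 viewers.

574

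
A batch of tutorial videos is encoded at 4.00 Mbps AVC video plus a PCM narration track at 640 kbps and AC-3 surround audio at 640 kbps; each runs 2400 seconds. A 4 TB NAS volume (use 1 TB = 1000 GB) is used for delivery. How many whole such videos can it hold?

2525

Audio total: 640 + 640 = 1280 kbps = 1.280 Mbps.
Total bitrate: 5.280 Mbps.
Per item: 5.280 Mbps × 2400 s = 12,672 Mb = 1,584 MB.
Capacity: 4 TB = 32,000,000 Mb; 2525.25 items → 2525 complete.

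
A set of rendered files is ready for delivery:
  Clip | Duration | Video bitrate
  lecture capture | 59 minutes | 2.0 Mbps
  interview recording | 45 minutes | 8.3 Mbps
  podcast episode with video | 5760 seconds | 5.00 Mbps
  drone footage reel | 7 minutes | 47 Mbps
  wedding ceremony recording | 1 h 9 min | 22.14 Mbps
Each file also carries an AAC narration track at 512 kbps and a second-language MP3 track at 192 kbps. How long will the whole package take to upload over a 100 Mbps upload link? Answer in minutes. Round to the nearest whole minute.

30 minutes

Audio total: 512 + 192 = 704 kbps = 0.704 Mbps.
lecture capture: 2.704 Mbps × 3540 s = 9572.2 Mb
interview recording: 9.004 Mbps × 2700 s = 24310.8 Mb
podcast episode with video: 5.704 Mbps × 5760 s = 32855.0 Mb
drone footage reel: 47.704 Mbps × 420 s = 20035.7 Mb
wedding ceremony recording: 22.844 Mbps × 4140 s = 94574.2 Mb
Total: 181347.8 Mb = 22668.5 MB.
At 100 Mbps: 181347.8 / 100 = 1813 s ≈ 30.2 minutes.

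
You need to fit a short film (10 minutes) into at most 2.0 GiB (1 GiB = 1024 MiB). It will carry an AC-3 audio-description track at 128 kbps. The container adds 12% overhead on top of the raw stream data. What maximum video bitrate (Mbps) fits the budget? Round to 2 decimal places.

25.44 Mbps

Budget: 2.0 GiB = 17179.9 Mb.
Stream payload after overhead: 17179.9 / 1.12 = 15339.2 Mb.
10 min = 600 s
Total bitrate budget: 15339.2 Mb / 600 s = 25.565 Mbps.
Audio: 128 kbps = 0.128 Mbps.
Video: 25.565 − 0.128 = 25.437 Mbps.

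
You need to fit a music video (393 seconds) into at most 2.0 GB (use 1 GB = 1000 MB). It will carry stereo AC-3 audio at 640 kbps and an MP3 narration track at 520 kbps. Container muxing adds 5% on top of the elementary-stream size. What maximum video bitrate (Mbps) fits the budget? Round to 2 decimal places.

Budget: 2.0 GB = 16000.0 Mb.
Stream payload after overhead: 16000.0 / 1.05 = 15238.1 Mb.
Total bitrate budget: 15238.1 Mb / 393 s = 38.774 Mbps.
Audio total: 640 + 520 = 1160 kbps = 1.160 Mbps.
Video: 38.774 − 1.160 = 37.614 Mbps.

37.61 Mbps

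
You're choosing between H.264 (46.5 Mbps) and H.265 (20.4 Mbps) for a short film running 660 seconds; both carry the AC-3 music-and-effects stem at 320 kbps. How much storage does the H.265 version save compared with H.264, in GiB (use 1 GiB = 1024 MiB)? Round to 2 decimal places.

Audio: 320 kbps = 0.320 Mbps.
H.264: 46.820 Mbps × 660 s = 30901.2 Mb = 3.597 GiB.
H.265: 20.720 Mbps × 660 s = 13675.2 Mb = 1.592 GiB.
Saving: 3.597 − 1.592 = 2.005 GiB.

2.01 GiB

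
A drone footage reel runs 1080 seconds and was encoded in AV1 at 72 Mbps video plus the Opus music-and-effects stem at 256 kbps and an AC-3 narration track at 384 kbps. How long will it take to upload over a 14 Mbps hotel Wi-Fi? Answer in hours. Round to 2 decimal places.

Audio total: 256 + 384 = 640 kbps = 0.640 Mbps.
Total bitrate: 72.640 Mbps.
File: 72.640 Mbps × 1080 s = 78451.2 Mb.
At 14 Mbps: 78451.2 / 14 = 5603.7 s ≈ 1.56 hours.

1.56 hours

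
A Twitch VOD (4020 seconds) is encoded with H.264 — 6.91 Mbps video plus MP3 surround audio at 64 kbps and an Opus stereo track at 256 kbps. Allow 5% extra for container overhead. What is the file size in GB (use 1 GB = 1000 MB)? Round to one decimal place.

Audio total: 64 + 256 = 320 kbps = 0.320 Mbps.
Total bitrate: 6.91 + 0.320 = 7.230 Mbps.
Stream data: 7.230 Mbps × 4020 s = 29064.6 Mb.
With 5% container overhead: ×1.05.
30,518 Mb ÷ 8 = 3,815 MB → 3.815 GB.

3.8 GB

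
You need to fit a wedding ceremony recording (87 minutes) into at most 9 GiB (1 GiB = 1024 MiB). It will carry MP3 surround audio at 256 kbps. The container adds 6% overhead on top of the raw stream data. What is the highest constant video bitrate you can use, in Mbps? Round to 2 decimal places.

Budget: 9 GiB = 77309.4 Mb.
Stream payload after overhead: 77309.4 / 1.06 = 72933.4 Mb.
87 min = 5220 s
Total bitrate budget: 72933.4 Mb / 5220 s = 13.972 Mbps.
Audio: 256 kbps = 0.256 Mbps.
Video: 13.972 − 0.256 = 13.716 Mbps.

13.72 Mbps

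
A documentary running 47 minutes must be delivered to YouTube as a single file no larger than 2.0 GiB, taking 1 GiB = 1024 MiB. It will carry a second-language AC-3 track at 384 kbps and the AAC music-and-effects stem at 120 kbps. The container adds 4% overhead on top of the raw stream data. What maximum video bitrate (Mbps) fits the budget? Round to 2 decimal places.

5.35 Mbps

Budget: 2.0 GiB = 17179.9 Mb.
Stream payload after overhead: 17179.9 / 1.04 = 16519.1 Mb.
47 min = 2820 s
Total bitrate budget: 16519.1 Mb / 2820 s = 5.858 Mbps.
Audio total: 384 + 120 = 504 kbps = 0.504 Mbps.
Video: 5.858 − 0.504 = 5.354 Mbps.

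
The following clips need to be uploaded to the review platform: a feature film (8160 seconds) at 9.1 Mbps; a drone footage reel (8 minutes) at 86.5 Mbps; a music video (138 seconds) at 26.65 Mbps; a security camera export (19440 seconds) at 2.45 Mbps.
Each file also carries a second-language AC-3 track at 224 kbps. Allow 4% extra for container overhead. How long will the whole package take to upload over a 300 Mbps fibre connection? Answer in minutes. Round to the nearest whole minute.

10 minutes

Audio: 224 kbps = 0.224 Mbps.
feature film: 9.324 Mbps × 8160 s × 1.04 = 79127.2 Mb
drone footage reel: 86.724 Mbps × 480 s × 1.04 = 43292.6 Mb
music video: 26.874 Mbps × 138 s × 1.04 = 3857.0 Mb
security camera export: 2.674 Mbps × 19440 s × 1.04 = 54061.9 Mb
Total: 180338.6 Mb = 22542.3 MB.
At 300 Mbps: 180338.6 / 300 = 601 s ≈ 10 minutes.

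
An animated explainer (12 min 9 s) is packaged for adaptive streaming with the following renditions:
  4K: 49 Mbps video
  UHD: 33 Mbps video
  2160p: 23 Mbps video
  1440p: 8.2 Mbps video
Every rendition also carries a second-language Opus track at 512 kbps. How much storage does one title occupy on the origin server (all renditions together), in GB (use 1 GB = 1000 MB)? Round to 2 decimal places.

12 min 9 s = 729 s
Audio: 512 kbps = 0.512 Mbps.
Sum of rendition bitrates: (49+0.512) + (33+0.512) + (23+0.512) + (8.2+0.512) = 115.248 Mbps.
× 729 s = 84,016 Mb = 10,502 MB = 10.50 GB.

10.50 GB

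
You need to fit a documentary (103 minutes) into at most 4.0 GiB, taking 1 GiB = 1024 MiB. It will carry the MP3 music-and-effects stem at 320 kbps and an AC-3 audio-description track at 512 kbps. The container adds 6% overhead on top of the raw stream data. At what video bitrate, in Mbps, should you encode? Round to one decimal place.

Budget: 4.0 GiB = 34359.7 Mb.
Stream payload after overhead: 34359.7 / 1.06 = 32414.8 Mb.
103 min = 6180 s
Total bitrate budget: 32414.8 Mb / 6180 s = 5.245 Mbps.
Audio total: 320 + 512 = 832 kbps = 0.832 Mbps.
Video: 5.245 − 0.832 = 4.413 Mbps.

4.4 Mbps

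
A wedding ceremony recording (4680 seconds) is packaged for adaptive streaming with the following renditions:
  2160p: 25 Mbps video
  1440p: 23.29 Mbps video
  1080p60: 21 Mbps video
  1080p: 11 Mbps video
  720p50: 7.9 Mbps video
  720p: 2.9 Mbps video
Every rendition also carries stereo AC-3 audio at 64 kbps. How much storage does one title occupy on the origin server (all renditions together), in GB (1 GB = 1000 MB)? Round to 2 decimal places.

Audio: 64 kbps = 0.064 Mbps.
Sum of rendition bitrates: (25+0.064) + (23.29+0.064) + (21+0.064) + (11+0.064) + (7.9+0.064) + (2.9+0.064) = 91.474 Mbps.
× 4680 s = 428,098 Mb = 53,512 MB = 53.51 GB.

53.51 GB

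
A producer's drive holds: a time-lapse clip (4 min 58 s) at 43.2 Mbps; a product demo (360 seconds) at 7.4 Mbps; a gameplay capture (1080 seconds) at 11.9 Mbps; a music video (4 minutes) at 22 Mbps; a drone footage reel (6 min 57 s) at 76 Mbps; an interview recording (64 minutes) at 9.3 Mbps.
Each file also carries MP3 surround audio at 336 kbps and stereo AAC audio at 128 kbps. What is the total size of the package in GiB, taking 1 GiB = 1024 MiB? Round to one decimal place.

12.1 GiB

Audio total: 336 + 128 = 464 kbps = 0.464 Mbps.
time-lapse clip: 43.664 Mbps × 298 s = 13011.9 Mb
product demo: 7.864 Mbps × 360 s = 2831.0 Mb
gameplay capture: 12.364 Mbps × 1080 s = 13353.1 Mb
music video: 22.464 Mbps × 240 s = 5391.4 Mb
drone footage reel: 76.464 Mbps × 417 s = 31885.5 Mb
interview recording: 9.764 Mbps × 3840 s = 37493.8 Mb
Total: 103966.6 Mb = 12995.8 MB.
= 12.10 GiB.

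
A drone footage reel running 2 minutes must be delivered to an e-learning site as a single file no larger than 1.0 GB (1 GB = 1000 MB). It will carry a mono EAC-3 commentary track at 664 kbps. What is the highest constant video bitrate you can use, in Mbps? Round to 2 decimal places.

Budget: 1.0 GB = 8000.0 Mb.
2 min = 120 s
Total bitrate budget: 8000.0 Mb / 120 s = 66.667 Mbps.
Audio: 664 kbps = 0.664 Mbps.
Video: 66.667 − 0.664 = 66.003 Mbps.

66.00 Mbps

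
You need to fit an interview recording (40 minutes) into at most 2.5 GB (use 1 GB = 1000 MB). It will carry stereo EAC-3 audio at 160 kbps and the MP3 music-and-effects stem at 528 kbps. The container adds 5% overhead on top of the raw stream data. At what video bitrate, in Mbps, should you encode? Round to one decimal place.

7.2 Mbps

Budget: 2.5 GB = 20000.0 Mb.
Stream payload after overhead: 20000.0 / 1.05 = 19047.6 Mb.
40 min = 2400 s
Total bitrate budget: 19047.6 Mb / 2400 s = 7.937 Mbps.
Audio total: 160 + 528 = 688 kbps = 0.688 Mbps.
Video: 7.937 − 0.688 = 7.249 Mbps.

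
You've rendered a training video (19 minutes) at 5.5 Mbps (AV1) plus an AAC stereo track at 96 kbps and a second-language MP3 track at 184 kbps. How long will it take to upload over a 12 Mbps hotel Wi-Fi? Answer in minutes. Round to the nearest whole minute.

9 minutes

19 min = 1140 s
Audio total: 96 + 184 = 280 kbps = 0.280 Mbps.
Total bitrate: 5.780 Mbps.
File: 5.780 Mbps × 1140 s = 6589.2 Mb.
At 12 Mbps: 6589.2 / 12 = 549.1 s ≈ 9.15 minutes.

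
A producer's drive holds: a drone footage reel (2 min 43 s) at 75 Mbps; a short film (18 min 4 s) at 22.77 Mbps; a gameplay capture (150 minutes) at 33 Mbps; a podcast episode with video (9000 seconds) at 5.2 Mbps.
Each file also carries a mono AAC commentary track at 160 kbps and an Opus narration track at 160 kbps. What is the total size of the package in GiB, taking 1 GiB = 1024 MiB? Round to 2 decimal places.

Audio total: 160 + 160 = 320 kbps = 0.320 Mbps.
drone footage reel: 75.320 Mbps × 163 s = 12277.2 Mb
short film: 23.090 Mbps × 1084 s = 25029.6 Mb
gameplay capture: 33.320 Mbps × 9000 s = 299880.0 Mb
podcast episode with video: 5.520 Mbps × 9000 s = 49680.0 Mb
Total: 386866.7 Mb = 48358.3 MB.
= 45.04 GiB.

45.04 GiB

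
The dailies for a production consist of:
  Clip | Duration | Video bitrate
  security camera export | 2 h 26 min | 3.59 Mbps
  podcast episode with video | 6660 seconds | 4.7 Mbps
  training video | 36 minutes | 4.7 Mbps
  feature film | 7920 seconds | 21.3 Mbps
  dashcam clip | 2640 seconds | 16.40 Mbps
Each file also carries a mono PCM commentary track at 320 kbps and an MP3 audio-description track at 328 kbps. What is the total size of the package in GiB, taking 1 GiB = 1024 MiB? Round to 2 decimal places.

35.29 GiB

Audio total: 320 + 328 = 648 kbps = 0.648 Mbps.
security camera export: 4.238 Mbps × 8760 s = 37124.9 Mb
podcast episode with video: 5.348 Mbps × 6660 s = 35617.7 Mb
training video: 5.348 Mbps × 2160 s = 11551.7 Mb
feature film: 21.948 Mbps × 7920 s = 173828.2 Mb
dashcam clip: 17.048 Mbps × 2640 s = 45006.7 Mb
Total: 303129.1 Mb = 37891.1 MB.
= 35.29 GiB.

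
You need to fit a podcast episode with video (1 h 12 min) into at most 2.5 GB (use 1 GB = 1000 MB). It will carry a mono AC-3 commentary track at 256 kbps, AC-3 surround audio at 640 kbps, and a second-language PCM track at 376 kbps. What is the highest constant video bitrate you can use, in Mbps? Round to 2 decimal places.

Budget: 2.5 GB = 20000.0 Mb.
1 h 12 min = 72 min = 4320 s
Total bitrate budget: 20000.0 Mb / 4320 s = 4.630 Mbps.
Audio total: 256 + 640 + 376 = 1272 kbps = 1.272 Mbps.
Video: 4.630 − 1.272 = 3.358 Mbps.

3.36 Mbps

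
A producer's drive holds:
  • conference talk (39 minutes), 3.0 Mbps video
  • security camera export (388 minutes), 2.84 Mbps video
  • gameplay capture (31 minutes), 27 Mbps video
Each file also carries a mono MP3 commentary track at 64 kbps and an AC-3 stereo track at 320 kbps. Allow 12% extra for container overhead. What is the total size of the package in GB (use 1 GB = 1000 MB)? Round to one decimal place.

18.7 GB

Audio total: 64 + 320 = 384 kbps = 0.384 Mbps.
conference talk: 3.384 Mbps × 2340 s × 1.12 = 8868.8 Mb
security camera export: 3.224 Mbps × 23280 s × 1.12 = 84061.3 Mb
gameplay capture: 27.384 Mbps × 1860 s × 1.12 = 57046.3 Mb
Total: 149976.4 Mb = 18747.1 MB.
= 18.75 GB.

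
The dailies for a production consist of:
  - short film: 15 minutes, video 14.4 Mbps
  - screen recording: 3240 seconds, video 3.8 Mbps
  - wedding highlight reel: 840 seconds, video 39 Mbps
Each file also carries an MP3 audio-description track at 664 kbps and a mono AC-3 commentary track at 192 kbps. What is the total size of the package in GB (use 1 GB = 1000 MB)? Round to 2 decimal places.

7.79 GB

Audio total: 664 + 192 = 856 kbps = 0.856 Mbps.
short film: 15.256 Mbps × 900 s = 13730.4 Mb
screen recording: 4.656 Mbps × 3240 s = 15085.4 Mb
wedding highlight reel: 39.856 Mbps × 840 s = 33479.0 Mb
Total: 62294.9 Mb = 7786.9 MB.
= 7.787 GB.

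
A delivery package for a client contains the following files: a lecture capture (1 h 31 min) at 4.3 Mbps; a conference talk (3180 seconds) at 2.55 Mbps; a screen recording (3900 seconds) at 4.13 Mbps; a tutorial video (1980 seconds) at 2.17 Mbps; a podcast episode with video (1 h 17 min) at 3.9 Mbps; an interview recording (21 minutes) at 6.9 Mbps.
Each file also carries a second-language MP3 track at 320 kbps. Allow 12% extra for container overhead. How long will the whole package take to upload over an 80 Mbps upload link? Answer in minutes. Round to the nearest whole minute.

20 minutes

Audio: 320 kbps = 0.320 Mbps.
lecture capture: 4.620 Mbps × 5460 s × 1.12 = 28252.2 Mb
conference talk: 2.870 Mbps × 3180 s × 1.12 = 10221.8 Mb
screen recording: 4.450 Mbps × 3900 s × 1.12 = 19437.6 Mb
tutorial video: 2.490 Mbps × 1980 s × 1.12 = 5521.8 Mb
podcast episode with video: 4.220 Mbps × 4620 s × 1.12 = 21836.0 Mb
interview recording: 7.220 Mbps × 1260 s × 1.12 = 10188.9 Mb
Total: 95458.3 Mb = 11932.3 MB.
At 80 Mbps: 95458.3 / 80 = 1193 s ≈ 19.9 minutes.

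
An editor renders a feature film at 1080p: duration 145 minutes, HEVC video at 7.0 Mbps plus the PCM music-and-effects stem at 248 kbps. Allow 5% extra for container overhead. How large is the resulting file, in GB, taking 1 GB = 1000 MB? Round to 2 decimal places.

8.28 GB

145 min = 8700 s
Audio: 248 kbps = 0.248 Mbps.
Total bitrate: 7.0 + 0.248 = 7.248 Mbps.
Stream data: 7.248 Mbps × 8700 s = 63057.6 Mb.
With 5% container overhead: ×1.05.
66,210 Mb ÷ 8 = 8,276 MB → 8.276 GB.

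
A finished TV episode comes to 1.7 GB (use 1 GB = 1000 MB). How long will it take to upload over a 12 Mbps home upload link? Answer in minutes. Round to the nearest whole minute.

19 minutes

File: 1.7 GB = 13600.0 Mb.
At 12 Mbps: 13600.0 / 12 = 1133.3 s ≈ 18.9 minutes.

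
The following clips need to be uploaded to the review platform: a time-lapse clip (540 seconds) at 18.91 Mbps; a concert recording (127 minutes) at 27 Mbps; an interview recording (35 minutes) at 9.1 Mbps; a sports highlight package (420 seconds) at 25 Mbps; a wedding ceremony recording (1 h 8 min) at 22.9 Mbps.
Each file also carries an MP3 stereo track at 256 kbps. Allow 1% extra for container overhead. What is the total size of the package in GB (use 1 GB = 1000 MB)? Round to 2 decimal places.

Audio: 256 kbps = 0.256 Mbps.
time-lapse clip: 19.166 Mbps × 540 s × 1.01 = 10453.1 Mb
concert recording: 27.256 Mbps × 7620 s × 1.01 = 209767.6 Mb
interview recording: 9.356 Mbps × 2100 s × 1.01 = 19844.1 Mb
sports highlight package: 25.256 Mbps × 420 s × 1.01 = 10713.6 Mb
wedding ceremony recording: 23.156 Mbps × 4080 s × 1.01 = 95421.2 Mb
Total: 346199.7 Mb = 43275.0 MB.
= 43.27 GB.

43.27 GB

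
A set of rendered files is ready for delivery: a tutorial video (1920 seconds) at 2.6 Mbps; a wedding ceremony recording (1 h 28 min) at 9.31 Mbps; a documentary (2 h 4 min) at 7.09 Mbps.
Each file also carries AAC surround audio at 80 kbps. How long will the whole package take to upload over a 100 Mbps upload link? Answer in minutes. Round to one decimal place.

18.0 minutes

Audio: 80 kbps = 0.080 Mbps.
tutorial video: 2.680 Mbps × 1920 s = 5145.6 Mb
wedding ceremony recording: 9.390 Mbps × 5280 s = 49579.2 Mb
documentary: 7.170 Mbps × 7440 s = 53344.8 Mb
Total: 108069.6 Mb = 13508.7 MB.
At 100 Mbps: 108069.6 / 100 = 1081 s ≈ 18 minutes.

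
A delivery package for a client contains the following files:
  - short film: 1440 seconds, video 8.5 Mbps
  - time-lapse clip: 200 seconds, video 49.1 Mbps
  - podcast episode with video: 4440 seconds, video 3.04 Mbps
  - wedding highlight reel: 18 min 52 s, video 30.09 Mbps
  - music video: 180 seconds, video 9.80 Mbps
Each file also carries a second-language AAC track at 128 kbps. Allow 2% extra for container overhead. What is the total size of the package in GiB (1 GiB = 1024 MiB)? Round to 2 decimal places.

Audio: 128 kbps = 0.128 Mbps.
short film: 8.628 Mbps × 1440 s × 1.02 = 12672.8 Mb
time-lapse clip: 49.228 Mbps × 200 s × 1.02 = 10042.5 Mb
podcast episode with video: 3.168 Mbps × 4440 s × 1.02 = 14347.2 Mb
wedding highlight reel: 30.218 Mbps × 1132 s × 1.02 = 34890.9 Mb
music video: 9.928 Mbps × 180 s × 1.02 = 1822.8 Mb
Total: 73776.2 Mb = 9222.0 MB.
= 8.589 GiB.

8.59 GiB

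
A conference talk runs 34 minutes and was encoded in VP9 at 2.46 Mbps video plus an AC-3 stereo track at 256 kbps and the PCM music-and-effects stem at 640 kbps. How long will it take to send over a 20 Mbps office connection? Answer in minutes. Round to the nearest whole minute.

6 minutes

34 min = 2040 s
Audio total: 256 + 640 = 896 kbps = 0.896 Mbps.
Total bitrate: 3.356 Mbps.
File: 3.356 Mbps × 2040 s = 6846.2 Mb.
At 20 Mbps: 6846.2 / 20 = 342.3 s ≈ 5.71 minutes.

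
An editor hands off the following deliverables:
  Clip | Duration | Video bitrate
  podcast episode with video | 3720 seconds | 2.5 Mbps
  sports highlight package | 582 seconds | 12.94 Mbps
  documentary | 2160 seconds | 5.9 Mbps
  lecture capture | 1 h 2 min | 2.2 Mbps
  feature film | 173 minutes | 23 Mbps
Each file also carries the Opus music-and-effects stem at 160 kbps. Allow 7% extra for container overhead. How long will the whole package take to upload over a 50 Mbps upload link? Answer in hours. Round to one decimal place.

1.7 hours

Audio: 160 kbps = 0.160 Mbps.
podcast episode with video: 2.660 Mbps × 3720 s × 1.07 = 10587.9 Mb
sports highlight package: 13.100 Mbps × 582 s × 1.07 = 8157.9 Mb
documentary: 6.060 Mbps × 2160 s × 1.07 = 14005.9 Mb
lecture capture: 2.360 Mbps × 3720 s × 1.07 = 9393.7 Mb
feature film: 23.160 Mbps × 10380 s × 1.07 = 257228.9 Mb
Total: 299374.2 Mb = 37421.8 MB.
At 50 Mbps: 299374.2 / 50 = 5987 s ≈ 1.66 hours.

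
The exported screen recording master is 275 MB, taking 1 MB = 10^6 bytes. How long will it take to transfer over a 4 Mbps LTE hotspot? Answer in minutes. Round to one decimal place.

File: 275 MB = 2200.0 Mb.
At 4 Mbps: 2200.0 / 4 = 550.0 s ≈ 9.17 minutes.

9.2 minutes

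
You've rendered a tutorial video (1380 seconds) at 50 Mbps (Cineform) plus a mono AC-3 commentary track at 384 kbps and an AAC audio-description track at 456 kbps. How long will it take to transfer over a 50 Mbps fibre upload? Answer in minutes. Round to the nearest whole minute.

Audio total: 384 + 456 = 840 kbps = 0.840 Mbps.
Total bitrate: 50.840 Mbps.
File: 50.840 Mbps × 1380 s = 70159.2 Mb.
At 50 Mbps: 70159.2 / 50 = 1403.2 s ≈ 23.4 minutes.

23 minutes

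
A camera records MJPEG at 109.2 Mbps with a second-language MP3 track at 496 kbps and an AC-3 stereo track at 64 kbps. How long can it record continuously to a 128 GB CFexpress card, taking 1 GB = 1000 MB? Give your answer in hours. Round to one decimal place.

Audio total: 496 + 64 = 560 kbps = 0.560 Mbps.
Total bitrate: 109.2 + 0.560 = 109.760 Mbps.
Capacity: 128 GB = 1,024,000 Mb.
Recording time: 1,024,000 / 109.760 = 9,329 s ≈ 2.59 hours.

2.6 hours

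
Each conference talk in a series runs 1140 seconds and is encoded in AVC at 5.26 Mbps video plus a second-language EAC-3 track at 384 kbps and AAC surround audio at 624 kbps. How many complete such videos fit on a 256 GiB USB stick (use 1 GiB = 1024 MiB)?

Audio total: 384 + 624 = 1008 kbps = 1.008 Mbps.
Total bitrate: 6.268 Mbps.
Per item: 6.268 Mbps × 1140 s = 7,146 Mb = 893.2 MB.
Capacity: 256 GiB = 2,199,023 Mb; 307.75 items → 307 complete.

307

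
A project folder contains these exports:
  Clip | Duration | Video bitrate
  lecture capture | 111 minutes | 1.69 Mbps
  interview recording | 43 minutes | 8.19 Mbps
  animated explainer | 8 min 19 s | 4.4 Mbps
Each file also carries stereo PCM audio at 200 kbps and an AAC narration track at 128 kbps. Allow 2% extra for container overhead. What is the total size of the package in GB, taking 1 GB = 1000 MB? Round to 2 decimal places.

Audio total: 200 + 128 = 328 kbps = 0.328 Mbps.
lecture capture: 2.018 Mbps × 6660 s × 1.02 = 13708.7 Mb
interview recording: 8.518 Mbps × 2580 s × 1.02 = 22416.0 Mb
animated explainer: 4.728 Mbps × 499 s × 1.02 = 2406.5 Mb
Total: 38531.1 Mb = 4816.4 MB.
= 4.816 GB.

4.82 GB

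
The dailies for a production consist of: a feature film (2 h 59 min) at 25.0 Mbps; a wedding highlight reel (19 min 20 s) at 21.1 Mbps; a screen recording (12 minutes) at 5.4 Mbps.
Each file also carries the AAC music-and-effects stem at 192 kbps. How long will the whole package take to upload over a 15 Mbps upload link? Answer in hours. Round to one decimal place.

5.5 hours

Audio: 192 kbps = 0.192 Mbps.
feature film: 25.192 Mbps × 10740 s = 270562.1 Mb
wedding highlight reel: 21.292 Mbps × 1160 s = 24698.7 Mb
screen recording: 5.592 Mbps × 720 s = 4026.2 Mb
Total: 299287.0 Mb = 37410.9 MB.
At 15 Mbps: 299287.0 / 15 = 19952 s ≈ 5.54 hours.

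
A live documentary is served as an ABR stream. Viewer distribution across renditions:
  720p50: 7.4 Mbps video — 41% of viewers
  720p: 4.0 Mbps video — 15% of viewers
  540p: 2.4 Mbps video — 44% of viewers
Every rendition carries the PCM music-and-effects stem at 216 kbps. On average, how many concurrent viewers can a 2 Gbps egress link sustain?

407

Audio: 216 kbps = 0.216 Mbps.
Average per-viewer bitrate: 0.41×7.616 + 0.15×4.216 + 0.44×2.616 = 4.906 Mbps.
2 Gbps = 2,000 Mbps; 2,000 / 4.906 = 407.66 → 407.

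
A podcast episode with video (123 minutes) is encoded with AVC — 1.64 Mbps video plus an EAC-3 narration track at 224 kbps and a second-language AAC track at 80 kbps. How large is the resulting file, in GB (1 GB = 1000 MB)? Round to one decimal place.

123 min = 7380 s
Audio total: 224 + 80 = 304 kbps = 0.304 Mbps.
Total bitrate: 1.64 + 0.304 = 1.944 Mbps.
Stream data: 1.944 Mbps × 7380 s = 14346.7 Mb.
14,347 Mb ÷ 8 = 1,793 MB → 1.793 GB.

1.8 GB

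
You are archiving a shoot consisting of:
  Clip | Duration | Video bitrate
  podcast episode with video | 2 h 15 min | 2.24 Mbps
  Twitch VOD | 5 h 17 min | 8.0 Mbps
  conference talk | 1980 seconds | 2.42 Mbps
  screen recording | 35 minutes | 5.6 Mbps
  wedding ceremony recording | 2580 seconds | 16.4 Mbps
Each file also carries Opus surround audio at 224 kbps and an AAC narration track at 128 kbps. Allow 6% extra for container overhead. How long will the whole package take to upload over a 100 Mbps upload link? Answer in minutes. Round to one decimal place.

Audio total: 224 + 128 = 352 kbps = 0.352 Mbps.
podcast episode with video: 2.592 Mbps × 8100 s × 1.06 = 22254.9 Mb
Twitch VOD: 8.352 Mbps × 19020 s × 1.06 = 168386.3 Mb
conference talk: 2.772 Mbps × 1980 s × 1.06 = 5817.9 Mb
screen recording: 5.952 Mbps × 2100 s × 1.06 = 13249.2 Mb
wedding ceremony recording: 16.752 Mbps × 2580 s × 1.06 = 45813.4 Mb
Total: 255521.6 Mb = 31940.2 MB.
At 100 Mbps: 255521.6 / 100 = 2555 s ≈ 42.6 minutes.

42.6 minutes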